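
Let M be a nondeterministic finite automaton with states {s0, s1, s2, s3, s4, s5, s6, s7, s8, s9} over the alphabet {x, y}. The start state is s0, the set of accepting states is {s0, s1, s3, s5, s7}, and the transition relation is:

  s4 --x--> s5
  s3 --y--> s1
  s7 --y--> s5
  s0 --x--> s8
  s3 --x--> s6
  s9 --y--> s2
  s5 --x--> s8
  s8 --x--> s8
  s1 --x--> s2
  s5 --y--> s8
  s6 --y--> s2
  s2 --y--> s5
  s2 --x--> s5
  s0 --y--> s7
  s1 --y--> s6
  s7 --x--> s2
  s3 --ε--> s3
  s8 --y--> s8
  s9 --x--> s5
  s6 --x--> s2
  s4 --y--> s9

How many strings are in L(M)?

5

The useful subgraph on states {s0, s2, s5, s7} is acyclic, so L(M) is finite; the longest accepting path visits 4 useful states, giving maximum string length 3.
Counting accepting paths from s0 by length: 1 of length 0, 1 of length 1, 1 of length 2, 2 of length 3. Total 5.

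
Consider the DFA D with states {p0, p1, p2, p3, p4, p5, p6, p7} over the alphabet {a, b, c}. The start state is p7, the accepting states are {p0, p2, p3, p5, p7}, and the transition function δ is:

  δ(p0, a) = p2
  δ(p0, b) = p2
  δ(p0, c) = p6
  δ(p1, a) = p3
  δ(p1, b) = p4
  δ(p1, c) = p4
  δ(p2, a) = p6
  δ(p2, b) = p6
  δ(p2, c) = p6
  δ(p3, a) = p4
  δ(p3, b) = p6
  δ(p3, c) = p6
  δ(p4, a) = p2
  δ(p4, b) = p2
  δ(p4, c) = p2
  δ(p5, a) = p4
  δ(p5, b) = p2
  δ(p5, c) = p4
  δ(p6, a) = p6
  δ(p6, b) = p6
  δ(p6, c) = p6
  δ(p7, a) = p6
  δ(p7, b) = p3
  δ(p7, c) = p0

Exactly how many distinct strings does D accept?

8

The useful subgraph on states {p0, p2, p3, p4, p7} is acyclic, so L(D) is finite; the longest accepting path visits 4 useful states, giving maximum string length 3.
Counting accepting paths from p7 by length: 1 of length 0, 2 of length 1, 2 of length 2, 3 of length 3. Total 8.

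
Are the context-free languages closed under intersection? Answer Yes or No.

{aⁿbⁿcᵐ : m,n≥0} and {aᵐbⁿcⁿ : m,n≥0} are both context-free, but their intersection {aⁿbⁿcⁿ : n≥0} is not (pumping lemma).

No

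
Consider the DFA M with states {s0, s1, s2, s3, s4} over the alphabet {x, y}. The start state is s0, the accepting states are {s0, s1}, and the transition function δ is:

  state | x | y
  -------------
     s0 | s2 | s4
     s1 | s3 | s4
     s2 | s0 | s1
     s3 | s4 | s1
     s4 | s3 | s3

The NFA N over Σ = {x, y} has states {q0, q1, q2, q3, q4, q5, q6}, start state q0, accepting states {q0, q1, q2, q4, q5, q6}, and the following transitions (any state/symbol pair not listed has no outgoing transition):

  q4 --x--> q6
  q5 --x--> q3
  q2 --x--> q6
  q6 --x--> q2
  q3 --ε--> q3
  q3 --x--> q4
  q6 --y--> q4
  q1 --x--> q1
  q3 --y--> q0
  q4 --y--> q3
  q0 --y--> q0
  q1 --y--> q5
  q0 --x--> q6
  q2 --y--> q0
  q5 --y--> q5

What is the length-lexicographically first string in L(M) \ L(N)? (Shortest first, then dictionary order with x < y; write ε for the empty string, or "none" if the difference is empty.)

xyyxy

The string xyyxy is accepted by M but not by N.
No shorter string lies in the difference, and xyyxy is the lexicographically first length-5 string in L(M) \ L(N).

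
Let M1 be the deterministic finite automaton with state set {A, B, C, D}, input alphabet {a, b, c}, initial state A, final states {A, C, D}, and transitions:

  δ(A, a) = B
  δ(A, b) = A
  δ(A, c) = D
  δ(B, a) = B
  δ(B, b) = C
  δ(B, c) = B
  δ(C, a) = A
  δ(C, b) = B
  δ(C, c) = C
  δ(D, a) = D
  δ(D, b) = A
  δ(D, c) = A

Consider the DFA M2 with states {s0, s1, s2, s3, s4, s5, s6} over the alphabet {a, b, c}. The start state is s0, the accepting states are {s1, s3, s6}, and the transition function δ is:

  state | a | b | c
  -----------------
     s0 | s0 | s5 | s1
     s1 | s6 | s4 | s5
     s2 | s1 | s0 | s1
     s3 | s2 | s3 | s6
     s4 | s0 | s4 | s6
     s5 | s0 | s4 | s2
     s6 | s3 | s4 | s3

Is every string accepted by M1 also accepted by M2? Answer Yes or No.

The empty string ε is in L(M1) but not in L(M2).
So L(M1) ⊄ L(M2).

No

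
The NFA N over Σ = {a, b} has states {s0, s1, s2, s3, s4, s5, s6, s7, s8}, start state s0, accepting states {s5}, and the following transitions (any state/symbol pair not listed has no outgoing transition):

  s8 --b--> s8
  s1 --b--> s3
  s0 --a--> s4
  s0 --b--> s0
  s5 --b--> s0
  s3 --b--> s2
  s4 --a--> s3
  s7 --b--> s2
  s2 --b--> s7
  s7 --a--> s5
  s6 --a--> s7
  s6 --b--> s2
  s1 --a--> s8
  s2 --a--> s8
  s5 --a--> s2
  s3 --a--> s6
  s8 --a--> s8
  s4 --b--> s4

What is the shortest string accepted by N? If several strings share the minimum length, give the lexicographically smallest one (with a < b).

A breadth-first search from s0 reaches an accepting state first via the path s0 → s4 → s3 → s6 → s7 → s5 on input aaaaa.
No string of length < 5 is accepted (BFS exhausts all shorter strings without reaching an accepting state), and aaaaa is the lexicographically least accepting string of length 5.

aaaaa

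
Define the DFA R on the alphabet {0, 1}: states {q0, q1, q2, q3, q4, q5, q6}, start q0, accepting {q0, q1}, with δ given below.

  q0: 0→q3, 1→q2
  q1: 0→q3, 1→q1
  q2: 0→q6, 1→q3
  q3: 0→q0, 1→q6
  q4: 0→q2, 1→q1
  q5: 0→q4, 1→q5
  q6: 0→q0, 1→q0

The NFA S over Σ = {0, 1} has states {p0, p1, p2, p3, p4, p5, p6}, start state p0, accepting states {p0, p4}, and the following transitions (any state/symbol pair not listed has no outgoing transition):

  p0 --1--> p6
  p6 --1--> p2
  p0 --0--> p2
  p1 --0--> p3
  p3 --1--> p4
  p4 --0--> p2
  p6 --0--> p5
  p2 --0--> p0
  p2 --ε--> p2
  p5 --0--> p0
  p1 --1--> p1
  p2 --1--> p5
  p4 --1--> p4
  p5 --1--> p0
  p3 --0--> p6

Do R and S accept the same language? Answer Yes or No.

Yes

Exploring the product automaton R × S from the start pair (q0, p0), following both machines on each input symbol, reaches 4 state pairs: (q0, p0), (q3, p2), (q2, p6), (q6, p5).
R accepts in {q0, q1} and S accepts in {p0, p4}. In every reachable pair the two components are either both accepting — (q0, p0) — or both non-accepting, so no string is accepted by exactly one of the machines: L(R) \ L(S) and L(S) \ L(R) are both empty.
Hence every string is accepted by R iff it is accepted by S, and the two languages coincide.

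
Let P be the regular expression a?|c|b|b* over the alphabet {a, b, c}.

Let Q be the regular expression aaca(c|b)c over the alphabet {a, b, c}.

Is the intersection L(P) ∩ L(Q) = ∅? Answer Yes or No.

Yes

Converting the expression P to a DFA (subset construction, then merging equivalent states) gives the minimal DFA with states {p0, p1, p2, p3}, start state p0, accepting states {p0, p1, p2} and transitions p0: a→p1, b→p2, c→p1; p1: a→p3, b→p3, c→p3; p2: a→p3, b→p2, c→p3; p3: a→p3, b→p3, c→p3.
Converting the expression Q to a DFA (subset construction, then merging equivalent states) gives the minimal DFA with states {q0, q1, q2, q3, q4, q5, q6, q7}, start state q0, accepting states {q7} and transitions q0: a→q1, b→q2, c→q2; q1: a→q3, b→q2, c→q2; q2: a→q2, b→q2, c→q2; q3: a→q2, b→q2, c→q4; q4: a→q5, b→q2, c→q2; q5: a→q2, b→q6, c→q6; q6: a→q2, b→q2, c→q7; q7: a→q2, b→q2, c→q2.
Exploring the product automaton P × Q from the start pair (p0, q0), following both machines on each input symbol, reaches 10 state pairs: (p0, q0), (p1, q1), (p2, q2), (p1, q2), (p3, q3), (p3, q2), (p3, q4), (p3, q5), (p3, q6), (p3, q7).
P accepts in {p0, p1, p2} and Q accepts in {q7}; no reachable pair has both components accepting, so no string drives both machines to acceptance simultaneously and L(P) ∩ L(Q) = ∅.
So no string is accepted by both, and the intersection is empty.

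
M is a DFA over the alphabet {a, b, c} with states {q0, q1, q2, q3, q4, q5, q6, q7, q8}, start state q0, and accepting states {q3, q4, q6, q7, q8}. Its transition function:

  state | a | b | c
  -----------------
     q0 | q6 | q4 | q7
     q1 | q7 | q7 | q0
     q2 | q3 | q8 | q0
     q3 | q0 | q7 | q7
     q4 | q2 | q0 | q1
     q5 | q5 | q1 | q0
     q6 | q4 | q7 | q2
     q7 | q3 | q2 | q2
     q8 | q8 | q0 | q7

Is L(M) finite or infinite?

infinite

State q0 is reachable from the start and can reach an accepting state, and it lies on the cycle q0 → q4 → q0.
Traversing that cycle any number of times yields accepted strings of unbounded length, so the language is infinite.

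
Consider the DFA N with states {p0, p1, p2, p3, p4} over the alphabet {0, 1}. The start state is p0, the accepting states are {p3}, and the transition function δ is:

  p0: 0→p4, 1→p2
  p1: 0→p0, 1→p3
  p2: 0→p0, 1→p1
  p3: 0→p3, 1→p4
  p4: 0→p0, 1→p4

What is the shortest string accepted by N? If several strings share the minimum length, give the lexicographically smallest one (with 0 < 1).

A breadth-first search from p0 reaches an accepting state first via the path p0 → p2 → p1 → p3 on input 111.
No string of length < 3 is accepted (BFS exhausts all shorter strings without reaching an accepting state), and 111 is the lexicographically least accepting string of length 3.

111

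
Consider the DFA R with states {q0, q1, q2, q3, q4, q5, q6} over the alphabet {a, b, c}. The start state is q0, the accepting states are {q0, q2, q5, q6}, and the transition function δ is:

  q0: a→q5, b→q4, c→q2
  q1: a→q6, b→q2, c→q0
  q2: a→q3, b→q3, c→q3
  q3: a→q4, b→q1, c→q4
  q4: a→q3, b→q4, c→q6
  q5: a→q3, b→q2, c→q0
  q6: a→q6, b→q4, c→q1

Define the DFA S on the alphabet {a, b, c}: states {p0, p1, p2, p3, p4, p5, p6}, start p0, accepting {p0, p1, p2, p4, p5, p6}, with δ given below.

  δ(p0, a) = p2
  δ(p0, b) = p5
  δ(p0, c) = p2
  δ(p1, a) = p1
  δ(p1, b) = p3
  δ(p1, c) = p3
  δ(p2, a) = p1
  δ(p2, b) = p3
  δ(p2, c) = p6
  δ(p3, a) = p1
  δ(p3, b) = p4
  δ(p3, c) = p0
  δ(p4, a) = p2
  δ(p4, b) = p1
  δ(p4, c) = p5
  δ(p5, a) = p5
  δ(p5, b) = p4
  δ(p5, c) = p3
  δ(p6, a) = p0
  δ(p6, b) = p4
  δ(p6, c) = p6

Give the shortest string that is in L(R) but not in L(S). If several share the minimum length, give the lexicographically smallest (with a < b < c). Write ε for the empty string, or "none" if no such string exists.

ab

The string ab is accepted by R but not by S.
No shorter string lies in the difference, and ab is the lexicographically first length-2 string in L(R) \ L(S).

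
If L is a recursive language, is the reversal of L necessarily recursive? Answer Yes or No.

Yes

Reverse the input on the tape and then run the decider for L; this halts and accepts exactly Lᴿ.
So the recursive languages are closed under reversal.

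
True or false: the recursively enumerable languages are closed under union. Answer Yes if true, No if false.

Simulate recognisers for L₁ and L₂ in parallel, alternating one step of each, and accept as soon as either accepts.
So the recursively enumerable languages are closed under union.

Yes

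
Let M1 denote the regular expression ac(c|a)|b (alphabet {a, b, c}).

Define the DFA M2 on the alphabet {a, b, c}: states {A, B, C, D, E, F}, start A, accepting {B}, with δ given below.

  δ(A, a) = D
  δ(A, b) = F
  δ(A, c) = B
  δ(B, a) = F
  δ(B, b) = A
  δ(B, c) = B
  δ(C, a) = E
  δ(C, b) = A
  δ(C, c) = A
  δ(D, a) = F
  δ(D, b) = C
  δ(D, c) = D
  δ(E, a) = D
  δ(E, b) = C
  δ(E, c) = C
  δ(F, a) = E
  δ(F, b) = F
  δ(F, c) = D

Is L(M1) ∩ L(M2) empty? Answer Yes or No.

Converting the expression M1 to a DFA (subset construction, then merging equivalent states) gives the minimal DFA with states {r0, r1, r2, r3, r4}, start state r0, accepting states {r2} and transitions r0: a→r1, b→r2, c→r3; r1: a→r3, b→r3, c→r4; r2: a→r3, b→r3, c→r3; r3: a→r3, b→r3, c→r3; r4: a→r2, b→r3, c→r2.
Exploring the product automaton M1 × M2 from the start pair (r0, A), following both machines on each input symbol, reaches 11 state pairs: (r0, A), (r1, D), (r2, F), (r3, B), (r3, F), (r3, C), (r4, D), (r3, E), (r3, D), (r3, A), (r2, D).
M1 accepts in {r2} and M2 accepts in {B}; no reachable pair has both components accepting, so no string drives both machines to acceptance simultaneously and L(M1) ∩ L(M2) = ∅.
So no string is accepted by both, and the intersection is empty.

Yes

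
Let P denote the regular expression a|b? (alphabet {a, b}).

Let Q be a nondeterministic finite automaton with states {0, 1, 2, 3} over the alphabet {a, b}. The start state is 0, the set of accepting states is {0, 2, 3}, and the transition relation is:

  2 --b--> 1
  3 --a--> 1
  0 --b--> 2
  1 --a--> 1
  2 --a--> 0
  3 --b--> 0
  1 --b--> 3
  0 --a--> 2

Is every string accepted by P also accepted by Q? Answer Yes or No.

Converting the expression P to a DFA (subset construction, then merging equivalent states) gives the minimal DFA with states {p0, p1, p2}, start state p0, accepting states {p0, p1} and transitions p0: a→p1, b→p1; p1: a→p2, b→p2; p2: a→p2, b→p2.
Exploring the product automaton P × Q from the start pair (p0, 0), following both machines on each input symbol, reaches 6 state pairs: (p0, 0), (p1, 2), (p2, 0), (p2, 1), (p2, 2), (p2, 3).
P accepts in {p0, p1} and Q accepts in {0, 2, 3}. The reachable pairs whose P-component is accepting are (p0, 0), (p1, 2); in each of them the Q-component is accepting too, so the product for L(P) \ L(Q) (P-component accepting, Q-component rejecting) has no reachable accepting pair and the difference is empty.
Hence every string in L(P) is also in L(Q).

Yes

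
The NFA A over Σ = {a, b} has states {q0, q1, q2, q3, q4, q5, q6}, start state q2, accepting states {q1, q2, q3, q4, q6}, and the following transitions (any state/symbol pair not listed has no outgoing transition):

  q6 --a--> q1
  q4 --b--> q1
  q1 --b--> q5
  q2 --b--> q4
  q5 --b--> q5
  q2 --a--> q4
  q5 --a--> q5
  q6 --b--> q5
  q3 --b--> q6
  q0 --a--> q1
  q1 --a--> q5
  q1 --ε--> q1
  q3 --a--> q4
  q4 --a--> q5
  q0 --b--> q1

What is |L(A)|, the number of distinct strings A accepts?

5

The useful subgraph on states {q1, q2, q4} is acyclic, so L(A) is finite; the longest accepting path visits 3 useful states, giving maximum string length 2.
Counting accepting paths from q2 by length: 1 of length 0, 2 of length 1, 2 of length 2. Total 5.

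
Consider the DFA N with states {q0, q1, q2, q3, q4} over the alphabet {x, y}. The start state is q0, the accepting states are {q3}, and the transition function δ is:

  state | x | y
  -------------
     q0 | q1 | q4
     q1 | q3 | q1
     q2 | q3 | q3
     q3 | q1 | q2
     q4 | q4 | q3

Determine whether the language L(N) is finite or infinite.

infinite

State q1 is reachable from the start and can reach an accepting state, and it lies on the cycle q1 → q1.
Traversing that cycle any number of times yields accepted strings of unbounded length, so the language is infinite.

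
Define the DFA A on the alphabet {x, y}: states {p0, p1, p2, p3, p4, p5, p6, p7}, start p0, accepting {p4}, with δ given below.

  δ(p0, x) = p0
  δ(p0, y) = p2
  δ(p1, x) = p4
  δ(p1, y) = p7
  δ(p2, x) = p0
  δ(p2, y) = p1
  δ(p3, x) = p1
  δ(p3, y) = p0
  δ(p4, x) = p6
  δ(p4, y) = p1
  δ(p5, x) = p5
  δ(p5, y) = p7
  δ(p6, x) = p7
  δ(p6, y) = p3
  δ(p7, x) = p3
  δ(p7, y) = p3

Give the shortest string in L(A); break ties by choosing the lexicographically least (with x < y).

yyx

A breadth-first search from p0 reaches an accepting state first via the path p0 → p2 → p1 → p4 on input yyx.
No string of length < 3 is accepted (BFS exhausts all shorter strings without reaching an accepting state), and yyx is the lexicographically least accepting string of length 3.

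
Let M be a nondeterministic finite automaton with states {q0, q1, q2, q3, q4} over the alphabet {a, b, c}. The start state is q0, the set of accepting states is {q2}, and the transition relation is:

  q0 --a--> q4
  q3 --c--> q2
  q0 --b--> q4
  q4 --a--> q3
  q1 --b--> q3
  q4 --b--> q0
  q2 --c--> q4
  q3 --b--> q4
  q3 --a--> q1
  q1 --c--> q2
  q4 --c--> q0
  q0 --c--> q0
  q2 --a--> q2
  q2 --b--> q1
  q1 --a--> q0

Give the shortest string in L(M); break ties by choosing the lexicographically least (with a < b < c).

aac

A breadth-first search from q0 reaches an accepting state first via the path q0 → q4 → q3 → q2 on input aac.
No string of length < 3 is accepted (BFS exhausts all shorter strings without reaching an accepting state), and aac is the lexicographically least accepting string of length 3.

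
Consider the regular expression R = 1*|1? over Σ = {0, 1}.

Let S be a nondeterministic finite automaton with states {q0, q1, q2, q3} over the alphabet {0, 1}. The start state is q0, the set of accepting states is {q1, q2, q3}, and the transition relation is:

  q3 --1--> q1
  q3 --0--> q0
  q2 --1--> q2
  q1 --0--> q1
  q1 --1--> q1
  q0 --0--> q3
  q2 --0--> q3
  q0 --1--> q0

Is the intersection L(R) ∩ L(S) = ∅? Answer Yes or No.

Yes

Converting the expression R to a DFA (subset construction, then merging equivalent states) gives the minimal DFA with states {r0, r1}, start state r0, accepting states {r0} and transitions r0: 0→r1, 1→r0; r1: 0→r1, 1→r1.
Exploring the product automaton R × S from the start pair (r0, q0), following both machines on each input symbol, reaches 4 state pairs: (r0, q0), (r1, q3), (r1, q0), (r1, q1).
R accepts in {r0} and S accepts in {q1, q2, q3}; no reachable pair has both components accepting, so no string drives both machines to acceptance simultaneously and L(R) ∩ L(S) = ∅.
So no string is accepted by both, and the intersection is empty.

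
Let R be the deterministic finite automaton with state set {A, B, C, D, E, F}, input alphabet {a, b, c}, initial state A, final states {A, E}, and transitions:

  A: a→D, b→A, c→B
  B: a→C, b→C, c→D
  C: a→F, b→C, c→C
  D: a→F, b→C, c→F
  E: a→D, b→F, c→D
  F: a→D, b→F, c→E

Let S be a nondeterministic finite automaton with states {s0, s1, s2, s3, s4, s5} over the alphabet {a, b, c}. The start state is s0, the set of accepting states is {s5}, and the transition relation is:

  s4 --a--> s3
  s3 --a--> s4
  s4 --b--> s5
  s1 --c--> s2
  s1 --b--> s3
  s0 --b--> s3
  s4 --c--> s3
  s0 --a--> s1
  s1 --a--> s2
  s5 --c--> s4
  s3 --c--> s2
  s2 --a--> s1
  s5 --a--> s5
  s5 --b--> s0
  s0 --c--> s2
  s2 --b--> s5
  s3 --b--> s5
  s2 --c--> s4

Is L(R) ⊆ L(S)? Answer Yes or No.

No

The empty string ε is in L(R) but not in L(S).
So L(R) ⊄ L(S).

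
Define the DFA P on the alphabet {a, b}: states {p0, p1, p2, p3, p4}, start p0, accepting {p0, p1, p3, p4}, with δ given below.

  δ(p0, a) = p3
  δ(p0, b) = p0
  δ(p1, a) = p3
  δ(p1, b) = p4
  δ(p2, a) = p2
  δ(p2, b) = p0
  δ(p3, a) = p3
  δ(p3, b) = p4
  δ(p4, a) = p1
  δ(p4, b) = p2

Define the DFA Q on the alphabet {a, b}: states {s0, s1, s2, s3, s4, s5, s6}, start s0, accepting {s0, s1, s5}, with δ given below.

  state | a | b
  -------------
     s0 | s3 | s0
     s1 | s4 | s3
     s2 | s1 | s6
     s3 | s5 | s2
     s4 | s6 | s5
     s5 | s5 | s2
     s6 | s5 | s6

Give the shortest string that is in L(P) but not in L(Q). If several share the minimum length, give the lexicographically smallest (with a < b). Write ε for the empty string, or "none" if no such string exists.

a

The string a is accepted by P but not by Q.
No shorter string lies in the difference, and a is the lexicographically first length-1 string in L(P) \ L(Q).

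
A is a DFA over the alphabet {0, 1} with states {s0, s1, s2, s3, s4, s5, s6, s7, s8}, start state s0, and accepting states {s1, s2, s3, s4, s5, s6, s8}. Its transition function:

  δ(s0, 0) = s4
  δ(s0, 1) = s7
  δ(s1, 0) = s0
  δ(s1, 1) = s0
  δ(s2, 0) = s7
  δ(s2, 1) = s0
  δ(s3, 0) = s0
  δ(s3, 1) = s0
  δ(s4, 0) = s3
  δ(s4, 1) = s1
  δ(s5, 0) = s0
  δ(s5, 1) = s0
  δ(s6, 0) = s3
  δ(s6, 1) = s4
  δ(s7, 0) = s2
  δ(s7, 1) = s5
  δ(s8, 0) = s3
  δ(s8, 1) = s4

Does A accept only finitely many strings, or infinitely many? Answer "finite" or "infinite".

infinite

State s0 is reachable from the start and can reach an accepting state, and it lies on the cycle s0 → s4 → s1 → s0.
Traversing that cycle any number of times yields accepted strings of unbounded length, so the language is infinite.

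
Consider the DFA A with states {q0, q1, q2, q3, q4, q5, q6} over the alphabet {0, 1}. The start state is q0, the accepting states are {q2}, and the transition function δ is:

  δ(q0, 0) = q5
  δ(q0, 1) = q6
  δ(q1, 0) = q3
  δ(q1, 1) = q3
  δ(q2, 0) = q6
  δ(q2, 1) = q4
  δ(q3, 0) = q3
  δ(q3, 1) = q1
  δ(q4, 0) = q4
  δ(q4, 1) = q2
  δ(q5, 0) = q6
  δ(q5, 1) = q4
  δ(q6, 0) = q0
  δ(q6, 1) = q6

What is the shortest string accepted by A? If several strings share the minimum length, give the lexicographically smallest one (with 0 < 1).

011

A breadth-first search from q0 reaches an accepting state first via the path q0 → q5 → q4 → q2 on input 011.
No string of length < 3 is accepted (BFS exhausts all shorter strings without reaching an accepting state), and 011 is the lexicographically least accepting string of length 3.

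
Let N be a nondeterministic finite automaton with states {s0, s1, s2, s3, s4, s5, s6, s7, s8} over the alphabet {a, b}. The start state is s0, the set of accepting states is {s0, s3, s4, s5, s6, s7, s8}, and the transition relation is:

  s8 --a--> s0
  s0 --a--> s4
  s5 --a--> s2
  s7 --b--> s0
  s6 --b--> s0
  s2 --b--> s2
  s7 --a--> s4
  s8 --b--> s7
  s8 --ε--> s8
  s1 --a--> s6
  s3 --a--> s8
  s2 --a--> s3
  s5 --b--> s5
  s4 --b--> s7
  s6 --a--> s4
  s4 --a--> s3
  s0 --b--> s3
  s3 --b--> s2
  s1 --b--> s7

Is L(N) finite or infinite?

State s0 is reachable from the start and can reach an accepting state, and it lies on the cycle s0 → s3 → s8 → s0.
Traversing that cycle any number of times yields accepted strings of unbounded length, so the language is infinite.

infinite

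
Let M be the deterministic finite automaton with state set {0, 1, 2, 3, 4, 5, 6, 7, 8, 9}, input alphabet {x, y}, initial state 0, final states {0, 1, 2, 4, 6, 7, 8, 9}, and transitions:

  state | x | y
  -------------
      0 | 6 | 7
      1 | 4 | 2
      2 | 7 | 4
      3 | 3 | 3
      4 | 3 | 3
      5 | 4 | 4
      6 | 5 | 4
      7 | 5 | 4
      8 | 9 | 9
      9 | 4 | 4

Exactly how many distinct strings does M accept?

The useful subgraph on states {0, 4, 5, 6, 7} is acyclic, so L(M) is finite; the longest accepting path visits 4 useful states, giving maximum string length 3.
Counting accepting paths from 0 by length: 1 of length 0, 2 of length 1, 2 of length 2, 4 of length 3. Total 9.

9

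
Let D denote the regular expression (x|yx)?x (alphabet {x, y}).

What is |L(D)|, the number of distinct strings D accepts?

The expression has no Kleene star, so L(D) is finite. Expanding the alternatives gives {x, xx, yxx}.
That is 1 of length 1, 1 of length 2, 1 of length 3: 3 strings in all.

3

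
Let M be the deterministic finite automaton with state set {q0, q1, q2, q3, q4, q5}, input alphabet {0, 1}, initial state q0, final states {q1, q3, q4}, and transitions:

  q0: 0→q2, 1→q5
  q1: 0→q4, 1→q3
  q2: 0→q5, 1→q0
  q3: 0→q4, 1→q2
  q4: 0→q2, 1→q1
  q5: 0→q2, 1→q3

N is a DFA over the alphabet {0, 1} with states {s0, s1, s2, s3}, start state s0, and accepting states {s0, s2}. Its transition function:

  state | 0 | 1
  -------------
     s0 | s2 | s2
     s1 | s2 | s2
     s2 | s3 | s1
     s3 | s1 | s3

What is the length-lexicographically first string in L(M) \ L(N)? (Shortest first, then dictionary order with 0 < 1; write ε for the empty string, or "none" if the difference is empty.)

The string 11 is accepted by M but not by N.
No shorter string lies in the difference, and 11 is the lexicographically first length-2 string in L(M) \ L(N).

11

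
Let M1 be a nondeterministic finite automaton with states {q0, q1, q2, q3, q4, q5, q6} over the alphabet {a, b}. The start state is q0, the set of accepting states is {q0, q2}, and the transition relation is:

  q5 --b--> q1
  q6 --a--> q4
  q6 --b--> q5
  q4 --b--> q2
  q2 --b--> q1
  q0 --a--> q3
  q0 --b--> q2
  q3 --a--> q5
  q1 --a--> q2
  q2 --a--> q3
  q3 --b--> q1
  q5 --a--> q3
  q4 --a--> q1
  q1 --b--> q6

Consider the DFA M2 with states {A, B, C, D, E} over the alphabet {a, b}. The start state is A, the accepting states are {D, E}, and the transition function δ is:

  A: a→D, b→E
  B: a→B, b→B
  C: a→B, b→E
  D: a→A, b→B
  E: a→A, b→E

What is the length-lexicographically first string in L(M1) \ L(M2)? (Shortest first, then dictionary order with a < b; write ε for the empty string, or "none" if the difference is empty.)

ε

The empty string ε is accepted by M1 but not by M2.
Since ε is the unique shortest string, it is the required witness.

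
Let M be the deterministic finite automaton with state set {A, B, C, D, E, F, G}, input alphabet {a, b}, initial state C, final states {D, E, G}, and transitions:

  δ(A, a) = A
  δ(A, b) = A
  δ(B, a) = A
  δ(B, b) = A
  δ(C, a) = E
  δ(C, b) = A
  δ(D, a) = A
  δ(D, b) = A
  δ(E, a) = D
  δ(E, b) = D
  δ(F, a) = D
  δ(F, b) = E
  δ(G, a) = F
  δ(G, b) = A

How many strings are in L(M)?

3

The useful subgraph on states {C, D, E} is acyclic, so L(M) is finite; the longest accepting path visits 3 useful states, giving maximum string length 2.
Counting accepting paths from C by length: 1 of length 1, 2 of length 2. Total 3.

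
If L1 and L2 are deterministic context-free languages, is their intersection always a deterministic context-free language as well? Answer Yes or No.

No

DCFLs are closed under complement (normalise the DPDA to read all of its input, then flip the verdict). If they were also closed under intersection, De Morgan would make them closed under union; but {aⁿbⁿ : n≥0} and {aⁿb²ⁿ : n≥0} are DCFLs (push the a's; pop one per b, respectively one per two b's) whose union no deterministic PDA accepts: a DPDA for it would have a single run on aⁿb²ⁿ, accepting after the prefix aⁿbⁿ and accepting again after n more b's; an ordinary PDA that simulates it on a's and b's and, at any moment when it is accepting, may switch to reading only a fresh letter c while feeding each c to the simulation as a b, would accept aⁱbʲcᵏ (k≥1) exactly when both aⁱbʲ and aⁱbʲ⁺ᵏ are in the language, i.e. its language intersected with the regular set a*b*c⁺ would be exactly {aⁿbⁿcⁿ : n≥1} — impossible, since context-free languages are closed under intersection with regular sets and {aⁿbⁿcⁿ} is not context-free.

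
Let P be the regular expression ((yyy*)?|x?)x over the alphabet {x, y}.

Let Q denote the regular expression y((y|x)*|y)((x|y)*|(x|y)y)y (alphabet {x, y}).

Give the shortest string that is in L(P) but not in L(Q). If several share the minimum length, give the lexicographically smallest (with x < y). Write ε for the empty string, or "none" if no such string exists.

x

The string x is accepted by P but not by Q.
No shorter string lies in the difference, and x is the lexicographically first length-1 string in L(P) \ L(Q).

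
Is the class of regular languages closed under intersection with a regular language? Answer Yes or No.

Yes

This is a special case of closure under intersection: the product of the two DFAs, accepting on F₁ × F₂, recognises the intersection.
So the regular languages are closed under intersection with a regular language.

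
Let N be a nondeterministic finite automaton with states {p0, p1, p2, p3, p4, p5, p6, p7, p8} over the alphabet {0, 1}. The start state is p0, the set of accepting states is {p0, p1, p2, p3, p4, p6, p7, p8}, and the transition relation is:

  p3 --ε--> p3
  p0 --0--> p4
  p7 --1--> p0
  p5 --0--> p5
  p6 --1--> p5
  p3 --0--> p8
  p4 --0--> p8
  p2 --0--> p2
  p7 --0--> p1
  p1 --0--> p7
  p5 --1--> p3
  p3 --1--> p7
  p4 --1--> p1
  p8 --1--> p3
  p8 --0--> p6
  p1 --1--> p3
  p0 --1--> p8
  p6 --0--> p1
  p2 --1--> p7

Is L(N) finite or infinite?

State p8 is reachable from the start and can reach an accepting state, and it lies on the cycle p8 → p3 → p8.
Traversing that cycle any number of times yields accepted strings of unbounded length, so the language is infinite.

infinite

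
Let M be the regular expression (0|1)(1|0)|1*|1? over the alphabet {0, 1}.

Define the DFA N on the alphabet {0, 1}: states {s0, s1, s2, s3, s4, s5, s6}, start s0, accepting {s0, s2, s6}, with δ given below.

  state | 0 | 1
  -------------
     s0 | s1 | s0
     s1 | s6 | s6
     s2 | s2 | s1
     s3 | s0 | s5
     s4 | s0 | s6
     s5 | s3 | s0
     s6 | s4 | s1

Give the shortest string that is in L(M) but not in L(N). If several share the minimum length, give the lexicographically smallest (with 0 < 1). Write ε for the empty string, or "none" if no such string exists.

10

The string 10 is accepted by M but not by N.
No shorter string lies in the difference, and 10 is the lexicographically first length-2 string in L(M) \ L(N).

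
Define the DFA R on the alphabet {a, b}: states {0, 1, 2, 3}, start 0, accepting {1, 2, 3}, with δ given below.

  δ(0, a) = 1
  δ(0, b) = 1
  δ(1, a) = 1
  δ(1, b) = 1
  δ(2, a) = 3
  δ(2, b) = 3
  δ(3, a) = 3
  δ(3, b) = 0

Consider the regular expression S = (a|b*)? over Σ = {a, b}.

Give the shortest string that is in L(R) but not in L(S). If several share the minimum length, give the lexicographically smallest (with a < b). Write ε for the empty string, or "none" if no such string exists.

aa

The string aa is accepted by R but not by S.
No shorter string lies in the difference, and aa is the lexicographically first length-2 string in L(R) \ L(S).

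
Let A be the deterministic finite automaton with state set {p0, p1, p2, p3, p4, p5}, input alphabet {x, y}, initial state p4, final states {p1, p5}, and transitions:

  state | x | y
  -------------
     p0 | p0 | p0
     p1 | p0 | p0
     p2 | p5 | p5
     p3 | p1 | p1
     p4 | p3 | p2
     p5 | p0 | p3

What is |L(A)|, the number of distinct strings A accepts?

The useful subgraph on states {p1, p2, p3, p4, p5} is acyclic, so L(A) is finite; the longest accepting path visits 5 useful states, giving maximum string length 4.
Counting accepting paths from p4 by length: 4 of length 2, 4 of length 4. Total 8.

8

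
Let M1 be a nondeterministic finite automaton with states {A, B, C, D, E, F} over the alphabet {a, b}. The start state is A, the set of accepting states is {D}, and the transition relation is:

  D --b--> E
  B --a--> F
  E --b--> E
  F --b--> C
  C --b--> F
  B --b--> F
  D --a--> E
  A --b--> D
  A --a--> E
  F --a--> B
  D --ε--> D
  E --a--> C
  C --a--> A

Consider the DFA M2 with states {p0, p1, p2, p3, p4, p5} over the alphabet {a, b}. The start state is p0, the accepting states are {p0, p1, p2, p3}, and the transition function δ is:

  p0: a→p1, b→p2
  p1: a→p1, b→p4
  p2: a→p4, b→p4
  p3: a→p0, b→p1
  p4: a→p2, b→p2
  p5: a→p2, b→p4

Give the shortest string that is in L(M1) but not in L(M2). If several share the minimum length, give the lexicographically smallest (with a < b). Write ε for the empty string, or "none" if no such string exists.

The string aaab is accepted by M1 but not by M2.
No shorter string lies in the difference, and aaab is the lexicographically first length-4 string in L(M1) \ L(M2).

aaab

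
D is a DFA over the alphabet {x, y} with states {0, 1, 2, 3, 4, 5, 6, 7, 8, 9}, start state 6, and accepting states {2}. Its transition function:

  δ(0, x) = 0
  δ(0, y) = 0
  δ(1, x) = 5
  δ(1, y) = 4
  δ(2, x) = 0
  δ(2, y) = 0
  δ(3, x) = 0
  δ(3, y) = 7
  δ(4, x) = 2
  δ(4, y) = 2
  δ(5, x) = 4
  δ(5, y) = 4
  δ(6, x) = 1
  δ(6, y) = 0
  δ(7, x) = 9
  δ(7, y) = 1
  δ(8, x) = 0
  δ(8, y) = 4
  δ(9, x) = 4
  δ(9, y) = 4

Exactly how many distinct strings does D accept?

6

The useful subgraph on states {1, 2, 4, 5, 6} is acyclic, so L(D) is finite; the longest accepting path visits 5 useful states, giving maximum string length 4.
Counting accepting paths from 6 by length: 2 of length 3, 4 of length 4. Total 6.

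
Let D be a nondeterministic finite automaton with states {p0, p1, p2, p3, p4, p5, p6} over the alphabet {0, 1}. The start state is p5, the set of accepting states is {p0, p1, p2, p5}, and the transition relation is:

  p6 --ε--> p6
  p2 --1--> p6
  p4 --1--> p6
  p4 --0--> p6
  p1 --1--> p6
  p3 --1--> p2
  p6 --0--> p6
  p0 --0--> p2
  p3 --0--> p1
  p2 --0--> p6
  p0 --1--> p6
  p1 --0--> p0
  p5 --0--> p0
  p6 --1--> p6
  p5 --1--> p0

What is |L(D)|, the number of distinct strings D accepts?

5

The useful subgraph on states {p0, p2, p5} is acyclic, so L(D) is finite; the longest accepting path visits 3 useful states, giving maximum string length 2.
Counting accepting paths from p5 by length: 1 of length 0, 2 of length 1, 2 of length 2. Total 5.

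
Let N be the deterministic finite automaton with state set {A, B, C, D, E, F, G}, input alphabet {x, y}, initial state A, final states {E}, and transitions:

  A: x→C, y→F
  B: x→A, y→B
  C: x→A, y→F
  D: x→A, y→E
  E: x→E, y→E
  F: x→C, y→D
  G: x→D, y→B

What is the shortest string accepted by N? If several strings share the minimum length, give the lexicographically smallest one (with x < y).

A breadth-first search from A reaches an accepting state first via the path A → F → D → E on input yyy.
No string of length < 3 is accepted (BFS exhausts all shorter strings without reaching an accepting state), and yyy is the lexicographically least accepting string of length 3.

yyy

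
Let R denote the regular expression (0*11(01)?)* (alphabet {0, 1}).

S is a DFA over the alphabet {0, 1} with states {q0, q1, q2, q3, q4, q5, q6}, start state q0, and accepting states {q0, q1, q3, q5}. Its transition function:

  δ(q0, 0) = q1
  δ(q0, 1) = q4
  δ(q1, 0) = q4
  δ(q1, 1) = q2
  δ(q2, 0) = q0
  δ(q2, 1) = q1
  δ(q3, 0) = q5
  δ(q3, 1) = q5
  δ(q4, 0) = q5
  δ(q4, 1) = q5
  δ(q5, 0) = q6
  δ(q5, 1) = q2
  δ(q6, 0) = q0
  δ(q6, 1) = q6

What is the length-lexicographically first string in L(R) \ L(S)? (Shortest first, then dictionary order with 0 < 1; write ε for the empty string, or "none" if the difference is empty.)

The string 0011 is accepted by R but not by S.
No shorter string lies in the difference, and 0011 is the lexicographically first length-4 string in L(R) \ L(S).

0011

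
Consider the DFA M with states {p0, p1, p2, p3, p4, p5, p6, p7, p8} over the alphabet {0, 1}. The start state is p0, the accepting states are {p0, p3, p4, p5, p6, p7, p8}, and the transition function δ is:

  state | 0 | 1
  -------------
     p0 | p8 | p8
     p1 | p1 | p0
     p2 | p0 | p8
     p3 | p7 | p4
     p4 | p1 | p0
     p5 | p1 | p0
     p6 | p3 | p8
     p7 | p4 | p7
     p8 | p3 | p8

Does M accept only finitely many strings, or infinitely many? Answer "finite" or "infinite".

infinite

State p8 is reachable from the start and can reach an accepting state, and it lies on the cycle p8 → p8.
Traversing that cycle any number of times yields accepted strings of unbounded length, so the language is infinite.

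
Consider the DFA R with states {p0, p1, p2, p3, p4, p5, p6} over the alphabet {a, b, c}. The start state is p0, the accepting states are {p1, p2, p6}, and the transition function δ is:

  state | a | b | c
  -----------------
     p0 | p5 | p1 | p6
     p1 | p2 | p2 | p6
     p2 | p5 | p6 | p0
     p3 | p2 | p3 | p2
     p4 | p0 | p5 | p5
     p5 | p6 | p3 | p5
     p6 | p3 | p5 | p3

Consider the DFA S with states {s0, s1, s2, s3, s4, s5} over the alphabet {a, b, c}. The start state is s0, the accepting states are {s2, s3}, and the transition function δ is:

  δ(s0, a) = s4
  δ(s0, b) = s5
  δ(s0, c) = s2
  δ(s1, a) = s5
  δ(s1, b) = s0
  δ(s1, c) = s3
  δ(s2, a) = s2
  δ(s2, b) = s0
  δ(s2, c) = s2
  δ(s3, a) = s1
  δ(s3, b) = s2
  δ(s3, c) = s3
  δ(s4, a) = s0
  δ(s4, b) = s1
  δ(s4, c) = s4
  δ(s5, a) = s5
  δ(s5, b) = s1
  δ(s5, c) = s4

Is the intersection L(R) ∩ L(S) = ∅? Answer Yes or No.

No

The string c is accepted by both R and S.
Hence L(R) ∩ L(S) ≠ ∅.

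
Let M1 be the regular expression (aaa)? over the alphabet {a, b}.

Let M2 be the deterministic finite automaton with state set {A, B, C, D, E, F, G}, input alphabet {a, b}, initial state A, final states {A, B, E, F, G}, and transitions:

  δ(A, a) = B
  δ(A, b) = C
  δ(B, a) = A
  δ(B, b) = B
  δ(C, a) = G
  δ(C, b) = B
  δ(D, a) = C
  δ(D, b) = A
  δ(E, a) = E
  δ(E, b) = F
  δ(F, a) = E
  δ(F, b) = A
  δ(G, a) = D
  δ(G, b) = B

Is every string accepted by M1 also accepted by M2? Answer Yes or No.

Yes

Converting the expression M1 to a DFA (subset construction, then merging equivalent states) gives the minimal DFA with states {r0, r1, r2, r3, r4}, start state r0, accepting states {r0, r4} and transitions r0: a→r1, b→r2; r1: a→r3, b→r2; r2: a→r2, b→r2; r3: a→r4, b→r2; r4: a→r2, b→r2.
Exploring the product automaton M1 × M2 from the start pair (r0, A), following both machines on each input symbol, reaches 9 state pairs: (r0, A), (r1, B), (r2, C), (r3, A), (r2, B), (r2, G), (r4, B), (r2, A), (r2, D).
M1 accepts in {r0, r4} and M2 accepts in {A, B, E, F, G}. The reachable pairs whose M1-component is accepting are (r0, A), (r4, B); in each of them the M2-component is accepting too, so the product for L(M1) \ L(M2) (M1-component accepting, M2-component rejecting) has no reachable accepting pair and the difference is empty.
Hence every string in L(M1) is also in L(M2).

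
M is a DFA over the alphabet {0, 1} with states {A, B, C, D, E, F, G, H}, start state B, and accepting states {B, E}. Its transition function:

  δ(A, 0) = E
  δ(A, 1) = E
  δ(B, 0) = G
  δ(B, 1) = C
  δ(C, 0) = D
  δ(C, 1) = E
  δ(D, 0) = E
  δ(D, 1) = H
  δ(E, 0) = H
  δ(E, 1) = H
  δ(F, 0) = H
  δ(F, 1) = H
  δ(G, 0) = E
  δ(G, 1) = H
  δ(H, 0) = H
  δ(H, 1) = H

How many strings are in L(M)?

4

The useful subgraph on states {B, C, D, E, G} is acyclic, so L(M) is finite; the longest accepting path visits 4 useful states, giving maximum string length 3.
Counting accepting paths from B by length: 1 of length 0, 2 of length 2, 1 of length 3. Total 4.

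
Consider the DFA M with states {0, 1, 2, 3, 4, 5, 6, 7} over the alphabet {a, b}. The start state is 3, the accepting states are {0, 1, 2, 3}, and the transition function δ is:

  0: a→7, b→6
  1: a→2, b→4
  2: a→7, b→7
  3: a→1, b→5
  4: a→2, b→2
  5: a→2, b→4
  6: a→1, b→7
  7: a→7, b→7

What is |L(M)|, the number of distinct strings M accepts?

The useful subgraph on states {1, 2, 3, 4, 5} is acyclic, so L(M) is finite; the longest accepting path visits 4 useful states, giving maximum string length 3.
Counting accepting paths from 3 by length: 1 of length 0, 1 of length 1, 2 of length 2, 4 of length 3. Total 8.

8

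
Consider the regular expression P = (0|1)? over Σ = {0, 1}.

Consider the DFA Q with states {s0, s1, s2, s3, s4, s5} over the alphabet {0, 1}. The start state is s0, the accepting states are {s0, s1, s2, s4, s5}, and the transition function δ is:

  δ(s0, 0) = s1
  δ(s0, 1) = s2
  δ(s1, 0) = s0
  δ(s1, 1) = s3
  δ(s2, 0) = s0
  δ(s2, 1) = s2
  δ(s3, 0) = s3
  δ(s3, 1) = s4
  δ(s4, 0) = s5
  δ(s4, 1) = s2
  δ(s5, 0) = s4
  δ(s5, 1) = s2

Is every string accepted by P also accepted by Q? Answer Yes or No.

Converting the expression P to a DFA (subset construction, then merging equivalent states) gives the minimal DFA with states {p0, p1, p2}, start state p0, accepting states {p0, p1} and transitions p0: 0→p1, 1→p1; p1: 0→p2, 1→p2; p2: 0→p2, 1→p2.
Exploring the product automaton P × Q from the start pair (p0, s0), following both machines on each input symbol, reaches 9 state pairs: (p0, s0), (p1, s1), (p1, s2), (p2, s0), (p2, s3), (p2, s2), (p2, s1), (p2, s4), (p2, s5).
P accepts in {p0, p1} and Q accepts in {s0, s1, s2, s4, s5}. The reachable pairs whose P-component is accepting are (p0, s0), (p1, s1), (p1, s2); in each of them the Q-component is accepting too, so the product for L(P) \ L(Q) (P-component accepting, Q-component rejecting) has no reachable accepting pair and the difference is empty.
Hence every string in L(P) is also in L(Q).

Yes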